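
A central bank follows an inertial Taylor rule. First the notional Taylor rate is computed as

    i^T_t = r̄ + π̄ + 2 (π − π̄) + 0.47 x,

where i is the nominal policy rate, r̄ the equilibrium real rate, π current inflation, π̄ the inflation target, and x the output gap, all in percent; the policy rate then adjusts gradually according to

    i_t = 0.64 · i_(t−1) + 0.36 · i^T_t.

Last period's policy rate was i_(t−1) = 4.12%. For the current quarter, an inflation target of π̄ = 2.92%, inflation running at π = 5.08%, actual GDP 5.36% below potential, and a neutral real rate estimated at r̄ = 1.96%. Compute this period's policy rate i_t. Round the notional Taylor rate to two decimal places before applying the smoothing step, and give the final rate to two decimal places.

Output 5.36% below potential → x = -5.36.
i^T_t = 1.96 + 2.92 + 2 × (5.08 − 2.92) + 0.47 × (-5.36)
   = 1.96 + 2.92 + 4.32 − 2.5192 = 6.68
i_t = 0.64 × 4.12 + 0.36 × 6.68 = 2.6368 + 2.4048 = 5.04

5.04%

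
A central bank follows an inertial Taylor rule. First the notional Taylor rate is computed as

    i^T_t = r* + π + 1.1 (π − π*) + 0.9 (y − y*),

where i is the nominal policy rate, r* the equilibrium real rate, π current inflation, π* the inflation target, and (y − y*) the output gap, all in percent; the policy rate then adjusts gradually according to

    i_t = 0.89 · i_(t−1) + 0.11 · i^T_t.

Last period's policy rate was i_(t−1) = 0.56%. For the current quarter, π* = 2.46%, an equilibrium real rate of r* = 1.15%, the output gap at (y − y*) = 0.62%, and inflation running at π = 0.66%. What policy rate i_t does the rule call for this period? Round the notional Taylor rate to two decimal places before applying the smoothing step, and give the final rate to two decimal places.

0.54%

i^T_t = 1.15 + 0.66 + 1.1 × (0.66 − 2.46) + 0.9 × 0.62
   = 1.15 + 0.66 − 1.98 + 0.558 = 0.39
i_t = 0.89 × 0.56 + 0.11 × 0.39 = 0.4984 + 0.0429 = 0.54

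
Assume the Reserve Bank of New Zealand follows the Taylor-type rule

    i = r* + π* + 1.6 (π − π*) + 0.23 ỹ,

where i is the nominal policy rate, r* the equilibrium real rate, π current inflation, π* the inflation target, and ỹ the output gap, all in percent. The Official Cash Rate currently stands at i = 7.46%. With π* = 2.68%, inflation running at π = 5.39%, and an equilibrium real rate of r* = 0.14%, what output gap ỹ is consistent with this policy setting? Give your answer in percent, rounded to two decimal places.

1.32%

0.23 ỹ = 7.46 − 0.14 − 2.68 − 1.6 × (5.39 − 2.68) = 0.304
ỹ = 0.304 / 0.23 = 1.32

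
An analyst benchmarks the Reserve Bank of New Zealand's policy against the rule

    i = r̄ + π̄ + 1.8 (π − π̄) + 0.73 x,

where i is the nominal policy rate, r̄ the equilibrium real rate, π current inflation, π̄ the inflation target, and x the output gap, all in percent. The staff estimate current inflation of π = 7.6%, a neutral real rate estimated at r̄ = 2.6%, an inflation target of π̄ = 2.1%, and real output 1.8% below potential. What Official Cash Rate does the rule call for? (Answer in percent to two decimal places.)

Output 1.8% below potential → x = -1.8.
i = 2.6 + 2.1 + 1.8 × (7.6 − 2.1) + 0.73 × (-1.8)
   = 2.6 + 2.1 + 9.9 − 1.314 = 13.29

13.29%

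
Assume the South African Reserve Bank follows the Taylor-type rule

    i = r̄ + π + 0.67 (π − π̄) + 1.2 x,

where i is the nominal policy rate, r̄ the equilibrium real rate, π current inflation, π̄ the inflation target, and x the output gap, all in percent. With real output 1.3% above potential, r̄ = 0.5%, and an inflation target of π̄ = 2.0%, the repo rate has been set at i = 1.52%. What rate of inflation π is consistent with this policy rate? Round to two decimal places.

Output 1.3% above potential → x = 1.3.
Collecting π: i = r̄ + (1 + 0.67) π − 0.67 π̄ + 1.2 x
1.67 π = 1.52 − 0.5 + 0.67 × 2.0 − 1.2 × 1.3 = 0.8
π = 0.8 / 1.67 = 0.48

0.48%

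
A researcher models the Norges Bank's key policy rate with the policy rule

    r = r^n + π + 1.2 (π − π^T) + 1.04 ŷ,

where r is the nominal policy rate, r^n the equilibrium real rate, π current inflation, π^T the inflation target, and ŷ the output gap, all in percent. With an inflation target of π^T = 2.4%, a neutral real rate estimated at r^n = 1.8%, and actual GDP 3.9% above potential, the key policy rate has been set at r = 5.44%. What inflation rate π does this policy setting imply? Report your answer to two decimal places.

Output 3.9% above potential → ŷ = 3.9.
Collecting π: r = r^n + (1 + 1.2) π − 1.2 π^T + 1.04 ŷ
2.2 π = 5.44 − 1.8 + 1.2 × 2.4 − 1.04 × 3.9 = 2.464
π = 2.464 / 2.2 = 1.12

1.12%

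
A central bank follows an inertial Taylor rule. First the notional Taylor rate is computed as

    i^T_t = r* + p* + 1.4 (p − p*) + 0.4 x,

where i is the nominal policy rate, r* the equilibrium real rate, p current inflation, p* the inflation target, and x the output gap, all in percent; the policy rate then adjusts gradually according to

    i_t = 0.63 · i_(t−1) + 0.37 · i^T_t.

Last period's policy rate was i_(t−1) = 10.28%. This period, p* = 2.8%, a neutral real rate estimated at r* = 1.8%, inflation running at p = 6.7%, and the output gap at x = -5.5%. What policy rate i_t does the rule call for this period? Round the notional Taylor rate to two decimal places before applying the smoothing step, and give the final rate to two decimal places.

i^T_t = 1.8 + 2.8 + 1.4 × (6.7 − 2.8) + 0.4 × (-5.5)
   = 1.8 + 2.8 + 5.46 − 2.2 = 7.86
i_t = 0.63 × 10.28 + 0.37 × 7.86 = 6.4764 + 2.9082 = 9.38

9.38%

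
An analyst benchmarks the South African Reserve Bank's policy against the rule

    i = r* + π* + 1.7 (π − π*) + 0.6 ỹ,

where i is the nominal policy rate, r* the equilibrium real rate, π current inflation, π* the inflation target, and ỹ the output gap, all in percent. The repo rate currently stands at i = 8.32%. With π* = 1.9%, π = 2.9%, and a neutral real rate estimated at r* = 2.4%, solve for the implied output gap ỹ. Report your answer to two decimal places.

0.6 ỹ = 8.32 − 2.4 − 1.9 − 1.7 × (2.9 − 1.9) = 2.32
ỹ = 2.32 / 0.6 = 3.87

3.87%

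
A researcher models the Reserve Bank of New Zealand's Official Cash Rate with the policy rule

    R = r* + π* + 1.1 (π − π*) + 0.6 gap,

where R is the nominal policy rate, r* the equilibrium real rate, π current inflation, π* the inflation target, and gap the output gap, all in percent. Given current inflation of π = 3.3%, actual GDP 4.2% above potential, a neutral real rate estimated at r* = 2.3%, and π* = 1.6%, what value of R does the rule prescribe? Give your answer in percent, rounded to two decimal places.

8.29%

Output 4.2% above potential → gap = 4.2.
R = 2.3 + 1.6 + 1.1 × (3.3 − 1.6) + 0.6 × 4.2
   = 2.3 + 1.6 + 1.87 + 2.52 = 8.29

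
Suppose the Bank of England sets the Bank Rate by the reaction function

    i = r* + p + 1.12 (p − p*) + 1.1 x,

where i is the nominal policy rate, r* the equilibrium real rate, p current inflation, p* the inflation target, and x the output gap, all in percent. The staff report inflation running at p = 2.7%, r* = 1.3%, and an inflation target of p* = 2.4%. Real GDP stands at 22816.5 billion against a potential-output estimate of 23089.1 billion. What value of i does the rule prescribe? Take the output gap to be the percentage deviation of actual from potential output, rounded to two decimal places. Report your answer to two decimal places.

3.04%

Output gap = 100 × (22816.5 − 23089.1) / 23089.1 = -1.18%.
i = 1.30 + 2.70 + 1.12 × (2.70 − 2.40) + 1.1 × (-1.18)
   = 1.30 + 2.7 + 0.336 − 1.298 = 3.04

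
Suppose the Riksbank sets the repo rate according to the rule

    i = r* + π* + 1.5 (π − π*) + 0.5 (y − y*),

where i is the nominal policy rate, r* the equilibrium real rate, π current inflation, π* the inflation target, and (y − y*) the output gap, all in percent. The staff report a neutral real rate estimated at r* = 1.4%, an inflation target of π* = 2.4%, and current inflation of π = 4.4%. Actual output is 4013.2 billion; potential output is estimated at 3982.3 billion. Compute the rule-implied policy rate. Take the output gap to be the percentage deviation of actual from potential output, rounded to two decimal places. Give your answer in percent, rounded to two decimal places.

Output gap = 100 × (4013.2 − 3982.3) / 3982.3 = 0.78%.
i = 1.40 + 2.40 + 1.5 × (4.40 − 2.40) + 0.5 × 0.78
   = 1.40 + 2.4 + 3 + 0.39 = 7.19

7.19%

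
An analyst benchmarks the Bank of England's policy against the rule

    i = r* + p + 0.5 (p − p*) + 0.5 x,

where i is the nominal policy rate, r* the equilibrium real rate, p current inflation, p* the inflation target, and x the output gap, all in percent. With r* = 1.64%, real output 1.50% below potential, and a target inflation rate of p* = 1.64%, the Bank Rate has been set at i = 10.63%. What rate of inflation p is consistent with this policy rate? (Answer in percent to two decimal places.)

7.04%

Output 1.50% below potential → x = -1.50.
Collecting p: i = r* + (1 + 0.5) p − 0.5 p* + 0.5 x
1.5 p = 10.63 − 1.64 + 0.5 × 1.64 − 0.5 × (-1.50) = 10.56
p = 10.56 / 1.5 = 7.04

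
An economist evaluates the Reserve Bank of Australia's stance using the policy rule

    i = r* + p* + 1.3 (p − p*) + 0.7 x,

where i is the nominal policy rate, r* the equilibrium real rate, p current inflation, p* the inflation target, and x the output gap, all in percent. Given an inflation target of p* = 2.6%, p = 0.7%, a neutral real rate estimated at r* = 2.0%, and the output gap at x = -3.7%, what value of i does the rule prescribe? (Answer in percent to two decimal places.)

i = 2.0 + 2.6 + 1.3 × (0.7 − 2.6) + 0.7 × (-3.7)
   = 2.0 + 2.6 − 2.47 − 2.59 = -0.46

-0.46%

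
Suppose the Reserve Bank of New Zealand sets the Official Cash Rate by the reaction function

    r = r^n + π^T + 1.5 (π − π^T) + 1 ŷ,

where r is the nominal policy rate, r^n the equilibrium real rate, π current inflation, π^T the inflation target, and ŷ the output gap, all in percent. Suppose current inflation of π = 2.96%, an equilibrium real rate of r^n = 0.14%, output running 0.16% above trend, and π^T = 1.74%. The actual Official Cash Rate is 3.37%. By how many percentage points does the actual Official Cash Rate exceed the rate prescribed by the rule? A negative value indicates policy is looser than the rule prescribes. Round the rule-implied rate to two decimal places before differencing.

-0.50 pp

Output 0.16% above potential → ŷ = 0.16.
r = 0.14 + 1.74 + 1.5 × (2.96 − 1.74) + 1 × 0.16
   = 0.14 + 1.74 + 1.83 + 0.16 = 3.87
Deviation = 3.37 − 3.87 = -0.50 pp.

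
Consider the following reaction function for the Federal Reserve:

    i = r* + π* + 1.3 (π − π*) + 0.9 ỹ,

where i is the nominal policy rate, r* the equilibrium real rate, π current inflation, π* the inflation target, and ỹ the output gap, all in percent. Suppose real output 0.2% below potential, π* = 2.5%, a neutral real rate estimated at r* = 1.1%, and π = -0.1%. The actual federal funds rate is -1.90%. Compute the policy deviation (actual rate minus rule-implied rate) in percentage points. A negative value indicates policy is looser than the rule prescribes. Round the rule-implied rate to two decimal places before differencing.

Output 0.2% below potential → ỹ = -0.2.
i = 1.1 + 2.5 + 1.3 × (-0.1 − 2.5) + 0.9 × (-0.2)
   = 1.1 + 2.5 − 3.38 − 0.18 = 0.04
Deviation = -1.90 − 0.04 = -1.94 pp.

-1.94 pp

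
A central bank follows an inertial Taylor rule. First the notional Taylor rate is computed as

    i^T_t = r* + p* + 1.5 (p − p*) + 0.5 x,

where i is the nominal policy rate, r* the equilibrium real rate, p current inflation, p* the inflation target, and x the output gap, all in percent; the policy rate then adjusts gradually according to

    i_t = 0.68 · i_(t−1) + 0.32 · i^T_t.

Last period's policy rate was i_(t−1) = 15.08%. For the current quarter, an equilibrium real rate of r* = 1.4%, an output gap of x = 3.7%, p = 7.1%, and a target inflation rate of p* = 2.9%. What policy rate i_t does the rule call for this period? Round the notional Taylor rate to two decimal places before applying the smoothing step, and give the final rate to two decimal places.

14.24%

i^T_t = 1.4 + 2.9 + 1.5 × (7.1 − 2.9) + 0.5 × 3.7
   = 1.4 + 2.9 + 6.3 + 1.85 = 12.45
i_t = 0.68 × 15.08 + 0.32 × 12.45 = 10.2544 + 3.984 = 14.24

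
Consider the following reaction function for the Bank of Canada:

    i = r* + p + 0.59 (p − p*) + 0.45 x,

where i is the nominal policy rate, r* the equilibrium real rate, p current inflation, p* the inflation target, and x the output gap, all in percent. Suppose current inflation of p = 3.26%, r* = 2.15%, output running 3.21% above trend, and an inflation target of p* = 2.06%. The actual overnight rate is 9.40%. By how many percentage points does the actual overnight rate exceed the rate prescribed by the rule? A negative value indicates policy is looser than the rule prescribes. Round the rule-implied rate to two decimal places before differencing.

1.84 pp

Output 3.21% above potential → x = 3.21.
i = 2.15 + 3.26 + 0.59 × (3.26 − 2.06) + 0.45 × 3.21
   = 2.15 + 3.26 + 0.708 + 1.4445 = 7.56
Deviation = 9.40 − 7.56 = 1.84 pp.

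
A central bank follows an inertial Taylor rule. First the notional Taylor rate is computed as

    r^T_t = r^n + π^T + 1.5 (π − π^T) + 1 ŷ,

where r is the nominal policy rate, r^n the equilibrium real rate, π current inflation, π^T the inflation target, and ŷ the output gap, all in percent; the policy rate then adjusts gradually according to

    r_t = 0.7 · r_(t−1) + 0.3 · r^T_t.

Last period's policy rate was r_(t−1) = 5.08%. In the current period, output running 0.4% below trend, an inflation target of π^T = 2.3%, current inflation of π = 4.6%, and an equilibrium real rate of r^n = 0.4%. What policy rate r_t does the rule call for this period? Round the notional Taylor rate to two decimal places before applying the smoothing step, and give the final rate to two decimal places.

5.28%

Output 0.4% below potential → ŷ = -0.4.
r^T_t = 0.4 + 2.3 + 1.5 × (4.6 − 2.3) + 1 × (-0.4)
   = 0.4 + 2.3 + 3.45 − 0.4 = 5.75
r_t = 0.7 × 5.08 + 0.3 × 5.75 = 3.556 + 1.725 = 5.28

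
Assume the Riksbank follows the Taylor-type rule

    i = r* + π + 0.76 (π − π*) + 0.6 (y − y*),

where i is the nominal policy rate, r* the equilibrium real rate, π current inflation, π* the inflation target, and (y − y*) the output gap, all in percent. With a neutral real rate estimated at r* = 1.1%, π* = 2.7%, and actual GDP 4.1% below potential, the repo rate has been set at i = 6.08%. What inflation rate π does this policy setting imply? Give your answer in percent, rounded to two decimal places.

5.39%

Output 4.1% below potential → (y − y*) = -4.1.
Collecting π: i = r* + (1 + 0.76) π − 0.76 π* + 0.6 (y − y*)
1.76 π = 6.08 − 1.1 + 0.76 × 2.7 − 0.6 × (-4.1) = 9.492
π = 9.492 / 1.76 = 5.39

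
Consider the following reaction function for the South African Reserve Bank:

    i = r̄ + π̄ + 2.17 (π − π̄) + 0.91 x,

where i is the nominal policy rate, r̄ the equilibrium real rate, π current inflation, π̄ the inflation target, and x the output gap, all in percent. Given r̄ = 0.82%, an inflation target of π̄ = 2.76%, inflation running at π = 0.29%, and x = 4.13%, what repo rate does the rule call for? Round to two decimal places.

i = 0.82 + 2.76 + 2.17 × (0.29 − 2.76) + 0.91 × 4.13
   = 0.82 + 2.76 − 5.3599 + 3.7583 = 1.98

1.98%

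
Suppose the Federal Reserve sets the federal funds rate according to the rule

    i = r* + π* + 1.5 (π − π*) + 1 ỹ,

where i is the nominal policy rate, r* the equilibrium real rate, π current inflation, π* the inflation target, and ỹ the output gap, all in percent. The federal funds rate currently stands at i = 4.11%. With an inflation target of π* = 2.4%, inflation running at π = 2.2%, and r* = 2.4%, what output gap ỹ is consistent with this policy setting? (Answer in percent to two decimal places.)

-0.39%

1 ỹ = 4.11 − 2.4 − 2.4 − 1.5 × (2.2 − 2.4) = -0.39
ỹ = -0.39 / 1 = -0.39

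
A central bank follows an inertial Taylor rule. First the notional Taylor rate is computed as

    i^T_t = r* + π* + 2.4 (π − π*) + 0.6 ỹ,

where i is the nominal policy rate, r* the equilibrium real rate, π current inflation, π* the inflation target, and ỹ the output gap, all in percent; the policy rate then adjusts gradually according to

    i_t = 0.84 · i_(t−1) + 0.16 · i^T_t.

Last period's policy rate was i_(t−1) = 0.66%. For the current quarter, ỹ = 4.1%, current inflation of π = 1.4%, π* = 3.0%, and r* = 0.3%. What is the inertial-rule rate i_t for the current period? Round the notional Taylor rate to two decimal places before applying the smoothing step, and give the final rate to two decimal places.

0.86%

i^T_t = 0.3 + 3.0 + 2.4 × (1.4 − 3.0) + 0.6 × 4.1
   = 0.3 + 3 − 3.84 + 2.46 = 1.92
i_t = 0.84 × 0.66 + 0.16 × 1.92 = 0.5544 + 0.3072 = 0.86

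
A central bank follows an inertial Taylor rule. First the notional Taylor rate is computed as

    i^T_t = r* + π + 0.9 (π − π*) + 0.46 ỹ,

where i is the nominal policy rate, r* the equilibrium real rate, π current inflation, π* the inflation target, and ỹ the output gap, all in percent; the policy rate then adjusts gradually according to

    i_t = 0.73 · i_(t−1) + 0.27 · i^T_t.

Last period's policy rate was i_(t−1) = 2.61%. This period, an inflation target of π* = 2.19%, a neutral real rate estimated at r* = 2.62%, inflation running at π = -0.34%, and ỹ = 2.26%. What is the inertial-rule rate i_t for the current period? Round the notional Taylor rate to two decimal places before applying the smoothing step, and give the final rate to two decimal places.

i^T_t = 2.62 + (-0.34) + 0.9 × (-0.34 − 2.19) + 0.46 × 2.26
   = 2.62 − 0.34 − 2.277 + 1.0396 = 1.04
i_t = 0.73 × 2.61 + 0.27 × 1.04 = 1.9053 + 0.2808 = 2.19

2.19%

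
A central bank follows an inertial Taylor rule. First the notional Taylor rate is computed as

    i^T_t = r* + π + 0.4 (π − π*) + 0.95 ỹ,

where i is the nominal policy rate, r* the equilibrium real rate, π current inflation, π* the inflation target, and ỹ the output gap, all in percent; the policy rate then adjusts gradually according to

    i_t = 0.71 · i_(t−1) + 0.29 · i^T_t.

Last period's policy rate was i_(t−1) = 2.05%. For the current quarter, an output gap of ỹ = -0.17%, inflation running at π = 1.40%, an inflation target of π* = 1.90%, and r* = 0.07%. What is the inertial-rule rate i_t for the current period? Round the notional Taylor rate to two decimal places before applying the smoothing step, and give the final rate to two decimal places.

i^T_t = 0.07 + 1.40 + 0.4 × (1.40 − 1.90) + 0.95 × (-0.17)
   = 0.07 + 1.4 − 0.2 − 0.1615 = 1.11
i_t = 0.71 × 2.05 + 0.29 × 1.11 = 1.4555 + 0.3219 = 1.78

1.78%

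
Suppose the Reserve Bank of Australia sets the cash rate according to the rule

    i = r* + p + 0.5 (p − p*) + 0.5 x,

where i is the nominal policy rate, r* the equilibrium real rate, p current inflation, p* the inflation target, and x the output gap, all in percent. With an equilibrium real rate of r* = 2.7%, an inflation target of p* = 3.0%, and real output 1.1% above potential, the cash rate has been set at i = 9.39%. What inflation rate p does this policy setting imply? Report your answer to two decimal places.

5.09%

Output 1.1% above potential → x = 1.1.
Collecting p: i = r* + (1 + 0.5) p − 0.5 p* + 0.5 x
1.5 p = 9.39 − 2.7 + 0.5 × 3.0 − 0.5 × 1.1 = 7.64
p = 7.64 / 1.5 = 5.09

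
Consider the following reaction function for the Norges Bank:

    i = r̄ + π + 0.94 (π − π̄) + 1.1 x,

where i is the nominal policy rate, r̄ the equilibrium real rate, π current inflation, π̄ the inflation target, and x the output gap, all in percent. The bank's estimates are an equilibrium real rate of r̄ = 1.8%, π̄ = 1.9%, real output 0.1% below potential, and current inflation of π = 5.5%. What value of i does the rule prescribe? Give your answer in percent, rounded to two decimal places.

10.57%

Output 0.1% below potential → x = -0.1.
i = 1.8 + 5.5 + 0.94 × (5.5 − 1.9) + 1.1 × (-0.1)
   = 1.8 + 5.5 + 3.384 − 0.11 = 10.57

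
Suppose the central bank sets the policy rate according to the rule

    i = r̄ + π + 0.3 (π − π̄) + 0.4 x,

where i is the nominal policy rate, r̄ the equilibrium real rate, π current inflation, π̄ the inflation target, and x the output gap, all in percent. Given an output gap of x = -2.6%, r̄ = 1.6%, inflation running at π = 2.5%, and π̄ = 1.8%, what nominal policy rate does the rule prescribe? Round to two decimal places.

3.27%

i = 1.6 + 2.5 + 0.3 × (2.5 − 1.8) + 0.4 × (-2.6)
   = 1.6 + 2.5 + 0.21 − 1.04 = 3.27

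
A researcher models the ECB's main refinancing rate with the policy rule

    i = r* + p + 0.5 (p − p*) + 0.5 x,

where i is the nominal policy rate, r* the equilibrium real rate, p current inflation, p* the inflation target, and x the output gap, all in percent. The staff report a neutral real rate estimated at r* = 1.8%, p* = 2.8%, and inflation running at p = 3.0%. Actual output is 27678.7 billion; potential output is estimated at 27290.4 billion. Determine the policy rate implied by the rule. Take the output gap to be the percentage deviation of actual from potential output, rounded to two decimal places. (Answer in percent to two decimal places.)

5.61%

Output gap = 100 × (27678.7 − 27290.4) / 27290.4 = 1.42%.
i = 1.80 + 3.00 + 0.5 × (3.00 − 2.80) + 0.5 × 1.42
   = 1.80 + 3 + 0.1 + 0.71 = 5.61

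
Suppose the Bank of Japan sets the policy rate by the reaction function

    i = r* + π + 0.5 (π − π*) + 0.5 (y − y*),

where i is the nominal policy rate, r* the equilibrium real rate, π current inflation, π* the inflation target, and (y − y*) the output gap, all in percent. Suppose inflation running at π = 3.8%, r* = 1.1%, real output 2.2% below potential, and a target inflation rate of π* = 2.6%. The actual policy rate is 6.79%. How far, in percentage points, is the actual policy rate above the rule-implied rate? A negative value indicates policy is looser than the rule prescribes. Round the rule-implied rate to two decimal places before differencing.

2.39 pp

Output 2.2% below potential → (y − y*) = -2.2.
i = 1.1 + 3.8 + 0.5 × (3.8 − 2.6) + 0.5 × (-2.2)
   = 1.1 + 3.8 + 0.6 − 1.1 = 4.40
Deviation = 6.79 − 4.40 = 2.39 pp.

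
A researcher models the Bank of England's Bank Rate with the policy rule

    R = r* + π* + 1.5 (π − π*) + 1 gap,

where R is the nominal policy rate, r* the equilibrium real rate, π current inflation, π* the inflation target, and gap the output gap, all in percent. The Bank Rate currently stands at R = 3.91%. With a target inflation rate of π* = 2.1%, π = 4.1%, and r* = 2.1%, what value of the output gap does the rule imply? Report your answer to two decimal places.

-3.29%

1 gap = 3.91 − 2.1 − 2.1 − 1.5 × (4.1 − 2.1) = -3.29
gap = -3.29 / 1 = -3.29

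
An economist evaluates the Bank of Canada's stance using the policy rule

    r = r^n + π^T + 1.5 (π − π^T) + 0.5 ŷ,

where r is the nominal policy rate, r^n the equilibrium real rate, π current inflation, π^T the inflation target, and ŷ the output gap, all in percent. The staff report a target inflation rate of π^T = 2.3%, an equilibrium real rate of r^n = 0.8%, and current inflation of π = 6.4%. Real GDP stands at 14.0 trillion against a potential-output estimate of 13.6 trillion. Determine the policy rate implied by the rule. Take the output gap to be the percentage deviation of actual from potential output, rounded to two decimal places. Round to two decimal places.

10.72%

Output gap = 100 × (14.0 − 13.6) / 13.6 = 2.94%.
r = 0.80 + 2.30 + 1.5 × (6.40 − 2.30) + 0.5 × 2.94
   = 0.80 + 2.3 + 6.15 + 1.47 = 10.72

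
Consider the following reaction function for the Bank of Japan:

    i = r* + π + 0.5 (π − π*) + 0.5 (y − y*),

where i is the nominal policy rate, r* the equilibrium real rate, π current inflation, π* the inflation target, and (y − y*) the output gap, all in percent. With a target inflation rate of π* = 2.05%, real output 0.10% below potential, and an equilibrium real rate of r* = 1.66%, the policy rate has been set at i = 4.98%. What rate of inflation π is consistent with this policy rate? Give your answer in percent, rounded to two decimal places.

2.93%

Output 0.10% below potential → (y − y*) = -0.10.
Collecting π: i = r* + (1 + 0.5) π − 0.5 π* + 0.5 (y − y*)
1.5 π = 4.98 − 1.66 + 0.5 × 2.05 − 0.5 × (-0.10) = 4.395
π = 4.395 / 1.5 = 2.93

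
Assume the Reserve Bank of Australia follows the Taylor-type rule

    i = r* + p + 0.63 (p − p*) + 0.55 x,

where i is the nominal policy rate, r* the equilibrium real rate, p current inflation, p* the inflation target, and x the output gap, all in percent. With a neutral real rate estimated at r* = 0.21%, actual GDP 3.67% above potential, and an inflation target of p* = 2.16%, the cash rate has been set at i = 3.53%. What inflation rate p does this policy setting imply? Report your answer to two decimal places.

Output 3.67% above potential → x = 3.67.
Collecting p: i = r* + (1 + 0.63) p − 0.63 p* + 0.55 x
1.63 p = 3.53 − 0.21 + 0.63 × 2.16 − 0.55 × 3.67 = 2.6623
p = 2.6623 / 1.63 = 1.63

1.63%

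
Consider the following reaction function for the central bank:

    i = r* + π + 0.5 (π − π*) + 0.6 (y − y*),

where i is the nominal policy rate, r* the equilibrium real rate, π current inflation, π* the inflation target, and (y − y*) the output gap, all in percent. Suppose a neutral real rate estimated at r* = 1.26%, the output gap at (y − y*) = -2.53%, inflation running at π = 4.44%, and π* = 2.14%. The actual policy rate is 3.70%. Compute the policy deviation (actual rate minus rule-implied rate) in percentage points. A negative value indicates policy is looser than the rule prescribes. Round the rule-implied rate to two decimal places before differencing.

i = 1.26 + 4.44 + 0.5 × (4.44 − 2.14) + 0.6 × (-2.53)
   = 1.26 + 4.44 + 1.15 − 1.518 = 5.33
Deviation = 3.70 − 5.33 = -1.63 pp.

-1.63 pp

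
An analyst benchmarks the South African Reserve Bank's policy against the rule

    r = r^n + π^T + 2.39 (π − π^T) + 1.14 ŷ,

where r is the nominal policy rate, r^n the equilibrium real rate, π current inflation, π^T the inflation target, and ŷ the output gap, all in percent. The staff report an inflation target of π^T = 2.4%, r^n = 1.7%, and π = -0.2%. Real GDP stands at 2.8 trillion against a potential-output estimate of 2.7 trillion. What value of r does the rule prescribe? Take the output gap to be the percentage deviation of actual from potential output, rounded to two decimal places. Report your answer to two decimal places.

2.10%

Output gap = 100 × (2.8 − 2.7) / 2.7 = 3.70%.
r = 1.70 + 2.40 + 2.39 × (-0.20 − 2.40) + 1.14 × 3.70
   = 1.70 + 2.4 − 6.214 + 4.218 = 2.10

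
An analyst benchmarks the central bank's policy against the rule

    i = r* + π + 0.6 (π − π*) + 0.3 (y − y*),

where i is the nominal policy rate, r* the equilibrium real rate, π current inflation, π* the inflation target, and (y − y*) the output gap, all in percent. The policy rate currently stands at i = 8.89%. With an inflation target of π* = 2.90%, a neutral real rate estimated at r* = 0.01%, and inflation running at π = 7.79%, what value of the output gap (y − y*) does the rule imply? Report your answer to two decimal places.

-6.15%

0.3 (y − y*) = 8.89 − 0.01 − 7.79 − 0.6 × (7.79 − 2.90) = -1.844
(y − y*) = -1.844 / 0.3 = -6.15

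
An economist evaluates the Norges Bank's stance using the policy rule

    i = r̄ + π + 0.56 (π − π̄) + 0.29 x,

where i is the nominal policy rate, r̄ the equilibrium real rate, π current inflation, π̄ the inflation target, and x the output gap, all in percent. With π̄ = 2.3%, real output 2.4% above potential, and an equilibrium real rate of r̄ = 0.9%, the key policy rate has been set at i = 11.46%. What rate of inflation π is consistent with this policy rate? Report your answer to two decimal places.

Output 2.4% above potential → x = 2.4.
Collecting π: i = r̄ + (1 + 0.56) π − 0.56 π̄ + 0.29 x
1.56 π = 11.46 − 0.9 + 0.56 × 2.3 − 0.29 × 2.4 = 11.152
π = 11.152 / 1.56 = 7.15

7.15%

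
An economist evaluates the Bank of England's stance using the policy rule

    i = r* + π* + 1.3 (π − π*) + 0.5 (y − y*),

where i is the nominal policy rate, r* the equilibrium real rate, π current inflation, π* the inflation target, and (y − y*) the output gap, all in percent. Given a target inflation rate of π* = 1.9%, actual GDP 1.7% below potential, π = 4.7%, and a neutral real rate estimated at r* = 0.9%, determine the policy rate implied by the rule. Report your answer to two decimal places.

Output 1.7% below potential → (y − y*) = -1.7.
i = 0.9 + 1.9 + 1.3 × (4.7 − 1.9) + 0.5 × (-1.7)
   = 0.9 + 1.9 + 3.64 − 0.85 = 5.59

5.59%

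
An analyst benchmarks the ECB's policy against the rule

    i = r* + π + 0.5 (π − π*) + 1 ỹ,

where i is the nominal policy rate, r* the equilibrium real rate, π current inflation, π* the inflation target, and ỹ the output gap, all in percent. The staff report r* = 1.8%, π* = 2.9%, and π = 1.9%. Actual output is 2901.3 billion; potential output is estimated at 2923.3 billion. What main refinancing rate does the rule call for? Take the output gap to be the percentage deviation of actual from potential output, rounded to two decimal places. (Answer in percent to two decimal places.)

2.45%

Output gap = 100 × (2901.3 − 2923.3) / 2923.3 = -0.75%.
i = 1.80 + 1.90 + 0.5 × (1.90 − 2.90) + 1 × (-0.75)
   = 1.80 + 1.9 − 0.5 − 0.75 = 2.45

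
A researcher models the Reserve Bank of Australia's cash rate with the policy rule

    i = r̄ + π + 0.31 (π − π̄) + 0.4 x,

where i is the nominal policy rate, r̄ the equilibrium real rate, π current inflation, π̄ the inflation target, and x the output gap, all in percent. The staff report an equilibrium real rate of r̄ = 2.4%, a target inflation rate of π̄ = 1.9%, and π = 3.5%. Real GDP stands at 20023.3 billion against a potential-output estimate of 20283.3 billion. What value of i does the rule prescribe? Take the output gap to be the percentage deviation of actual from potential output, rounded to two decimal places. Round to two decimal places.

Output gap = 100 × (20023.3 − 20283.3) / 20283.3 = -1.28%.
i = 2.40 + 3.50 + 0.31 × (3.50 − 1.90) + 0.4 × (-1.28)
   = 2.40 + 3.5 + 0.496 − 0.512 = 5.88

5.88%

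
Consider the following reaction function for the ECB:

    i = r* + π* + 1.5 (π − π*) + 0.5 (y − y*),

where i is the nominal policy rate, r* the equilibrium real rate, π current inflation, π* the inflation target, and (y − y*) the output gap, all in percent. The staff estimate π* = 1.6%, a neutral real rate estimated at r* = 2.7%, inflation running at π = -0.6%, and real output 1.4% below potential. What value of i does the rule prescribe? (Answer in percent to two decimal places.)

0.30%

Output 1.4% below potential → (y − y*) = -1.4.
i = 2.7 + 1.6 + 1.5 × (-0.6 − 1.6) + 0.5 × (-1.4)
   = 2.7 + 1.6 − 3.3 − 0.7 = 0.30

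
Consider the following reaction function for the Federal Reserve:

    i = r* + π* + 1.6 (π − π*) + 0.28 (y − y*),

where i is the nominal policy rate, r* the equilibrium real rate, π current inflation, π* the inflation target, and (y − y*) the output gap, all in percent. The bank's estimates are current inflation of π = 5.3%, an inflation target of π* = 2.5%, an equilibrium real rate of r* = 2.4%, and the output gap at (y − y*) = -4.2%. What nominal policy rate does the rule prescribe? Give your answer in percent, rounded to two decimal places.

i = 2.4 + 2.5 + 1.6 × (5.3 − 2.5) + 0.28 × (-4.2)
   = 2.4 + 2.5 + 4.48 − 1.176 = 8.20

8.20%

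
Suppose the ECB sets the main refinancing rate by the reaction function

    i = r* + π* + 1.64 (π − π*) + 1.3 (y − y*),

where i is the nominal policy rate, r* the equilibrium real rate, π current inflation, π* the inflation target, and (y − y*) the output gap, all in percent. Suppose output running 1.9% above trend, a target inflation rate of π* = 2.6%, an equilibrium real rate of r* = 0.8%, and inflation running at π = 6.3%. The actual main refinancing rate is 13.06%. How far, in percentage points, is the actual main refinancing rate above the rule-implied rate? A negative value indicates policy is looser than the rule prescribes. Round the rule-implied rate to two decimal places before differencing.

Output 1.9% above potential → (y − y*) = 1.9.
i = 0.8 + 2.6 + 1.64 × (6.3 − 2.6) + 1.3 × 1.9
   = 0.8 + 2.6 + 6.068 + 2.47 = 11.94
Deviation = 13.06 − 11.94 = 1.12 pp.

1.12 pp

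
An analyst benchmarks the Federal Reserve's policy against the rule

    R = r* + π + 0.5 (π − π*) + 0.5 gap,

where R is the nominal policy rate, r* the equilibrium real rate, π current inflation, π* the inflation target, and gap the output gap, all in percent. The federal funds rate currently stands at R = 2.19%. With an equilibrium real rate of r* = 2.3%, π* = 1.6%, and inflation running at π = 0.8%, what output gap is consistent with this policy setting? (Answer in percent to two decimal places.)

-1.02%

0.5 gap = 2.19 − 2.3 − 0.8 − 0.5 × (0.8 − 1.6) = -0.51
gap = -0.51 / 0.5 = -1.02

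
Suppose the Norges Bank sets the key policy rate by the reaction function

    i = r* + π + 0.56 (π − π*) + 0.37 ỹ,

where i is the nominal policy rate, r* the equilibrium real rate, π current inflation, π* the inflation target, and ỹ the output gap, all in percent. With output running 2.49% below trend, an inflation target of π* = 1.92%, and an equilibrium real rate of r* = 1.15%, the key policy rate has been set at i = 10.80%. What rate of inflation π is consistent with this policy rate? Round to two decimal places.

Output 2.49% below potential → ỹ = -2.49.
Collecting π: i = r* + (1 + 0.56) π − 0.56 π* + 0.37 ỹ
1.56 π = 10.80 − 1.15 + 0.56 × 1.92 − 0.37 × (-2.49) = 11.6465
π = 11.6465 / 1.56 = 7.47

7.47%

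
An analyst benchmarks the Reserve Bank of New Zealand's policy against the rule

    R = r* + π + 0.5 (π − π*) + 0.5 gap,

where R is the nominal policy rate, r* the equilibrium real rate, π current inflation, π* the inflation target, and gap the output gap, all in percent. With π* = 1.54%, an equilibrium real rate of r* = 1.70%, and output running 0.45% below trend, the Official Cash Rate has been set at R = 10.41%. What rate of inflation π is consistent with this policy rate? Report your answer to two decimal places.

Output 0.45% below potential → gap = -0.45.
Collecting π: R = r* + (1 + 0.5) π − 0.5 π* + 0.5 gap
1.5 π = 10.41 − 1.70 + 0.5 × 1.54 − 0.5 × (-0.45) = 9.705
π = 9.705 / 1.5 = 6.47

6.47%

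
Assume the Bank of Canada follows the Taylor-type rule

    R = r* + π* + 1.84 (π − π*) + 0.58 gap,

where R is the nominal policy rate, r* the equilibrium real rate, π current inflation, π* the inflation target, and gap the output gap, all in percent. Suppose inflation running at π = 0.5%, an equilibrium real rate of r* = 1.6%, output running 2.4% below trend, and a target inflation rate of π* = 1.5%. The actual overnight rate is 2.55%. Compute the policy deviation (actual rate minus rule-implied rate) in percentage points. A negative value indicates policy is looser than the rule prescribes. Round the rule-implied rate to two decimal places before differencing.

Output 2.4% below potential → gap = -2.4.
R = 1.6 + 1.5 + 1.84 × (0.5 − 1.5) + 0.58 × (-2.4)
   = 1.6 + 1.5 − 1.84 − 1.392 = -0.13
Deviation = 2.55 − (-0.13) = 2.68 pp.

2.68 pp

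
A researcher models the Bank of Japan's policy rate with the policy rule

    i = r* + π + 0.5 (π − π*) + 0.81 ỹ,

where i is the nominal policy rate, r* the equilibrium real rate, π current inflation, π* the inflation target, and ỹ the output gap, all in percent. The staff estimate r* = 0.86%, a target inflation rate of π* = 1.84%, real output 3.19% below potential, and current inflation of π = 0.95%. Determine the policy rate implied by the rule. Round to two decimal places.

-1.22%

Output 3.19% below potential → ỹ = -3.19.
i = 0.86 + 0.95 + 0.5 × (0.95 − 1.84) + 0.81 × (-3.19)
   = 0.86 + 0.95 − 0.445 − 2.5839 = -1.22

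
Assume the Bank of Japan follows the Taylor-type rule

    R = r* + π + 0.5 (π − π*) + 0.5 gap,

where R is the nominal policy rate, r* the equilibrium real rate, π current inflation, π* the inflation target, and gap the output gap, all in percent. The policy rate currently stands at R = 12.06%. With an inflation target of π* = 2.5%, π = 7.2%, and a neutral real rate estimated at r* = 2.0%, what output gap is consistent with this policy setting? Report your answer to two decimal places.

1.02%

0.5 gap = 12.06 − 2.0 − 7.2 − 0.5 × (7.2 − 2.5) = 0.51
gap = 0.51 / 0.5 = 1.02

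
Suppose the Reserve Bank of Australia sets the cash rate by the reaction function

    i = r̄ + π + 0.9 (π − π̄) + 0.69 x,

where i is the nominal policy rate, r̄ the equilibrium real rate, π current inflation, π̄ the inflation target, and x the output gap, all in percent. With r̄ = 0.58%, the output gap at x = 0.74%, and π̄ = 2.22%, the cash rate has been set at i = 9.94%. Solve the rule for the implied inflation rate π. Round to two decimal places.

Collecting π: i = r̄ + (1 + 0.9) π − 0.9 π̄ + 0.69 x
1.9 π = 9.94 − 0.58 + 0.9 × 2.22 − 0.69 × 0.74 = 10.8474
π = 10.8474 / 1.9 = 5.71

5.71%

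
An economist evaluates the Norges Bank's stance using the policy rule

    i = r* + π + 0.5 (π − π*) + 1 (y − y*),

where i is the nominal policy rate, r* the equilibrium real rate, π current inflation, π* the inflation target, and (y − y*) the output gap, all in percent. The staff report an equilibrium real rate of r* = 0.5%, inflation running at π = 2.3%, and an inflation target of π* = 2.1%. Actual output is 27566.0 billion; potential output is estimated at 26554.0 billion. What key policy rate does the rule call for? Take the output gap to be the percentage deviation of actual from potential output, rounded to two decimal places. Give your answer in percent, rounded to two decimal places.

Output gap = 100 × (27566.0 − 26554.0) / 26554.0 = 3.81%.
i = 0.50 + 2.30 + 0.5 × (2.30 − 2.10) + 1 × 3.81
   = 0.50 + 2.3 + 0.1 + 3.81 = 6.71

6.71%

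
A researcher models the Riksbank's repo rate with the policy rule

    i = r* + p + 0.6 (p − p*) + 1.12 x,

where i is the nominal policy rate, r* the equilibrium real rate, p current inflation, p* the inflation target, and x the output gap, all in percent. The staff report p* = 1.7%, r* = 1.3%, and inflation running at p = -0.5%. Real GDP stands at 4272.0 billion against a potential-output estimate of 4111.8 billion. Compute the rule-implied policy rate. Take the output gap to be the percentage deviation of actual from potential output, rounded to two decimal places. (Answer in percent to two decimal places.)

Output gap = 100 × (4272.0 − 4111.8) / 4111.8 = 3.90%.
i = 1.30 + (-0.50) + 0.6 × (-0.50 − 1.70) + 1.12 × 3.90
   = 1.30 − 0.5 − 1.32 + 4.368 = 3.85

3.85%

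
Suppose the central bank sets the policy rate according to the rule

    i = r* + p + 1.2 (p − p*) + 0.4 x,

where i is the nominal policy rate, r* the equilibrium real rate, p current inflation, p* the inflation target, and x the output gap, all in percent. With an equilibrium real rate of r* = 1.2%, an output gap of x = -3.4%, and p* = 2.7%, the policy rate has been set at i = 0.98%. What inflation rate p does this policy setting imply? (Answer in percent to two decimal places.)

1.99%

Collecting p: i = r* + (1 + 1.2) p − 1.2 p* + 0.4 x
2.2 p = 0.98 − 1.2 + 1.2 × 2.7 − 0.4 × (-3.4) = 4.38
p = 4.38 / 2.2 = 1.99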